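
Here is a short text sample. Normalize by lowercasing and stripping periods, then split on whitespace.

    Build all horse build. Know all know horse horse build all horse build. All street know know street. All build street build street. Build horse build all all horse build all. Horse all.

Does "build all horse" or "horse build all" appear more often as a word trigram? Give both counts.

"horse build all" (4 vs 3)

"build all horse": 3 occurrences
"horse build all": 4 occurrences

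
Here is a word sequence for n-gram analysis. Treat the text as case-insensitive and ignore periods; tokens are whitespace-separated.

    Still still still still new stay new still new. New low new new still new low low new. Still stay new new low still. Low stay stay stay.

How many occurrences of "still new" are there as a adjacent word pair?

3

Scanning the 27 overlapping bigram windows for "still new":
  position 4–5: still new
  position 8–9: still new
  position 14–15: still new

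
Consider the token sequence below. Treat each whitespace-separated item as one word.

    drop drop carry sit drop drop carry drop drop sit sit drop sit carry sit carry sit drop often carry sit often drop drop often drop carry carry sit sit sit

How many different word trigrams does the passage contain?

26

31 tokens → 29 trigram windows in total.
Repeated trigrams (each contributes count−1 duplicates):
  carry sit drop: 2
  drop drop carry: 2
  sit carry sit: 2
3 duplicate windows → 29 − 3 = 26 distinct.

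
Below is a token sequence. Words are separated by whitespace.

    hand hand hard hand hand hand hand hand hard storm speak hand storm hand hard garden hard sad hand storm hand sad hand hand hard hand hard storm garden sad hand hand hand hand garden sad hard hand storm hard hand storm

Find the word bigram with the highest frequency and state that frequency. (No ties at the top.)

Bigram frequencies (highest first):
  hand hand: 9
  hand hard: 5
  hard hand: 4
  hand storm: 4
  sad hand: 3
  hard storm: 2
  … (12 more, each ≤ 2)

"hand hand", 9 times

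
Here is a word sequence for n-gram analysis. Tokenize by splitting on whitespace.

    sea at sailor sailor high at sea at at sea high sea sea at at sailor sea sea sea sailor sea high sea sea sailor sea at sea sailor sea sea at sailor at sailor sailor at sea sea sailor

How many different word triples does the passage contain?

40 tokens → 38 trigram windows in total.
Repeated trigrams (each contributes count−1 duplicates):
  sea sailor sea: 3
  sea sea sailor: 3
  at sailor sailor: 2
  high sea sea: 2
  sailor sea sea: 2
  sea at at: 2
  sea at sailor: 2
  sea high sea: 2
  … (1 more repeated)
11 duplicate windows → 38 − 11 = 27 distinct.

27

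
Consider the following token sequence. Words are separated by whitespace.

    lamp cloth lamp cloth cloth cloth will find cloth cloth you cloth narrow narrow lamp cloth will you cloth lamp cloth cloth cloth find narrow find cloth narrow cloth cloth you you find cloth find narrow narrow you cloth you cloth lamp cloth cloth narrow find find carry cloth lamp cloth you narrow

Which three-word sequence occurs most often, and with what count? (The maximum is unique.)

Trigram frequencies (highest first):
  cloth lamp cloth: 4
  lamp cloth cloth: 3
  cloth cloth cloth: 2
  cloth cloth you: 2
  cloth you cloth: 2
  you cloth lamp: 2
  … (35 more, each ≤ 2)

"cloth lamp cloth", 4 times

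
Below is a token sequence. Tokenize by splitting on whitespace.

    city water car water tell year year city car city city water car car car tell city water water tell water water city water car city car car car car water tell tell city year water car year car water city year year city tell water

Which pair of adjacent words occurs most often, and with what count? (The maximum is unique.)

Bigram frequencies (highest first):
  car car: 5
  city water: 4
  water car: 4
  car water: 3
  water tell: 3
  year year: 2
  … (16 more, each ≤ 2)

"car car", 5 times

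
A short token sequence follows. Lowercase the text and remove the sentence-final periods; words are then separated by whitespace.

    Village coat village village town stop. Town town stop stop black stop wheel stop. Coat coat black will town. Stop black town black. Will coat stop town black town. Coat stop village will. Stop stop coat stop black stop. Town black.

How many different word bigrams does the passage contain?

25

41 tokens → 40 bigram windows in total.
Repeated bigrams (each contributes count−1 duplicates):
  coat stop: 3
  stop black: 3
  stop town: 3
  town black: 3
  town stop: 3
  black stop: 2
  black town: 2
  black will: 2
  … (2 more repeated)
15 duplicate windows → 40 − 15 = 25 distinct.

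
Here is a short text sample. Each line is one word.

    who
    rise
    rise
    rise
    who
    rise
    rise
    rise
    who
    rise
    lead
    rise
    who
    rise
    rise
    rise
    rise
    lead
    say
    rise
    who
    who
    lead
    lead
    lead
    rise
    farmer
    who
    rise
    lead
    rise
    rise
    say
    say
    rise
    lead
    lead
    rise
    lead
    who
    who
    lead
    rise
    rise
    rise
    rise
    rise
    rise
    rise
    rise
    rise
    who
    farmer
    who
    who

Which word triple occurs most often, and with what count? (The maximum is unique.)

"rise rise rise", 11 times

Trigram frequencies (highest first):
  rise rise rise: 11
  who rise rise: 3
  rise rise who: 3
  rise who rise: 3
  who rise lead: 2
  rise lead rise: 2
  … (26 more, each ≤ 2)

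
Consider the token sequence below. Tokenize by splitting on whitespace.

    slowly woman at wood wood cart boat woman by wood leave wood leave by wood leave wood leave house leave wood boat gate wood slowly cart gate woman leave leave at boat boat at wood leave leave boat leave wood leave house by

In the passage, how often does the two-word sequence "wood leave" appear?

6

Scanning the 42 overlapping bigram windows for "wood leave":
  position 10–11: wood leave
  position 12–13: wood leave
  position 15–16: wood leave
  position 17–18: wood leave
  position 35–36: wood leave
  position 40–41: wood leave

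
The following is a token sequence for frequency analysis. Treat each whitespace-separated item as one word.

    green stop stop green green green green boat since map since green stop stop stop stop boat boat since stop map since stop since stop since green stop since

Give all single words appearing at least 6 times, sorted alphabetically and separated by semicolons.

Unigram counts meeting the condition (at least 6 times):
  green: 7
  since: 7
  stop: 10

green; since; stop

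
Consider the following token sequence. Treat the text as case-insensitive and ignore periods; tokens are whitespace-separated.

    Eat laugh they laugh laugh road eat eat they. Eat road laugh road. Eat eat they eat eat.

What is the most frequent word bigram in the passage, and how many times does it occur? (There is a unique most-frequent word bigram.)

Bigram frequencies (highest first):
  eat eat: 3
  laugh road: 2
  road eat: 2
  eat they: 2
  they eat: 2
  eat laugh: 1
  … (5 more, each ≤ 1)

"eat eat", 3 times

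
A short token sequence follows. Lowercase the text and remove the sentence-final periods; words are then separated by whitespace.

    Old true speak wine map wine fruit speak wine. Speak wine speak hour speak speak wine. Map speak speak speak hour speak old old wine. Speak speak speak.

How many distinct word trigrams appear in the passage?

28 tokens → 26 trigram windows in total.
Repeated trigrams (each contributes count−1 duplicates):
  speak hour speak: 2
  speak speak speak: 2
  speak wine map: 2
  speak wine speak: 2
4 duplicate windows → 26 − 4 = 22 distinct.

22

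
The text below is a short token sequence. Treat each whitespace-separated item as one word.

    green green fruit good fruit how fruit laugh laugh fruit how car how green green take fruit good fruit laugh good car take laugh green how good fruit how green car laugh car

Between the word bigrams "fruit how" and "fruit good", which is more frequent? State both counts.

"fruit how": 3 occurrences
"fruit good": 2 occurrences

"fruit how" (3 vs 2)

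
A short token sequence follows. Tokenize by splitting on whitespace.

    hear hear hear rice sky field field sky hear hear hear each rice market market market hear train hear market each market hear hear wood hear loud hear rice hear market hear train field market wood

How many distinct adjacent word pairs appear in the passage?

36 tokens → 35 bigram windows in total.
Repeated bigrams (each contributes count−1 duplicates):
  hear hear: 5
  market hear: 3
  hear market: 2
  hear rice: 2
  hear train: 2
  market market: 2
10 duplicate windows → 35 − 10 = 25 distinct.

25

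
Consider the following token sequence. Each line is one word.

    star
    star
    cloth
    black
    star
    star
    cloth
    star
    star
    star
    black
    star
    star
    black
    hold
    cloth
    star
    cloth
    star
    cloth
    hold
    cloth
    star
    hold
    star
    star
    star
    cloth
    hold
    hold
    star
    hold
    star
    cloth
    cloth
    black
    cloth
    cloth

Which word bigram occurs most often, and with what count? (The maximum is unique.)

"star star", 7 times

Bigram frequencies (highest first):
  star star: 7
  star cloth: 6
  cloth star: 4
  hold star: 3
  cloth black: 2
  black star: 2
  … (8 more, each ≤ 2)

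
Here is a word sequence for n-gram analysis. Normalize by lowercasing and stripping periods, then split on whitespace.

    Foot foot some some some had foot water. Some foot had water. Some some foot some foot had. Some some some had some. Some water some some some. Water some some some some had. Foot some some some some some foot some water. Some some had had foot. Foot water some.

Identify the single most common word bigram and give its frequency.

"some some", 16 times

Bigram frequencies (highest first):
  some some: 16
  water some: 6
  foot some: 4
  some had: 4
  some foot: 4
  had foot: 3
  … (7 more, each ≤ 3)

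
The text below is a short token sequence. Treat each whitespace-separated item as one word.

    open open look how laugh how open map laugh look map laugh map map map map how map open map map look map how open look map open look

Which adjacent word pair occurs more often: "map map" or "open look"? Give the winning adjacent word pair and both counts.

"map map": 4 occurrences
"open look": 3 occurrences

"map map" (4 vs 3)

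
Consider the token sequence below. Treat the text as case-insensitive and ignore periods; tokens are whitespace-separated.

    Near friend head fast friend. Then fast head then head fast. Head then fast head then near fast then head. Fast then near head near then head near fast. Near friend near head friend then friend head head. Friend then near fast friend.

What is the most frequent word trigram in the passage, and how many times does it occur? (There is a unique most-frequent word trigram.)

Trigram frequencies (highest first):
  fast head then: 3
  then fast head: 2
  then head fast: 2
  then near fast: 2
  head friend then: 2
  near friend head: 1
  … (29 more, each ≤ 1)

"fast head then", 3 times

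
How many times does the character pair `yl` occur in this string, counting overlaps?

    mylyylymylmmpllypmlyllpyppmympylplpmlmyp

Sliding a length-2 window over the 40 characters (39 positions):
  position 2–3: yl
  position 5–6: yl
  position 9–10: yl
  position 20–21: yl
  position 31–32: yl

5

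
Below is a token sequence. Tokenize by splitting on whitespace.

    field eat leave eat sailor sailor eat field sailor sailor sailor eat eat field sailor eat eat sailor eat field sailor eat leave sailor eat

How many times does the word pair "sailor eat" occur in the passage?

6

Scanning the 24 overlapping bigram windows for "sailor eat":
  position 6–7: sailor eat
  position 11–12: sailor eat
  position 15–16: sailor eat
  position 18–19: sailor eat
  position 21–22: sailor eat
  position 24–25: sailor eat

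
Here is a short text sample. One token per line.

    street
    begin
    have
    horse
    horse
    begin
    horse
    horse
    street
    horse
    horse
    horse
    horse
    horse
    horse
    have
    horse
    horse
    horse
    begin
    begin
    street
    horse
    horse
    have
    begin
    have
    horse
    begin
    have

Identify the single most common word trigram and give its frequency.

"horse horse horse", 5 times

Trigram frequencies (highest first):
  horse horse horse: 5
  begin have horse: 2
  have horse horse: 2
  horse horse begin: 2
  street horse horse: 2
  horse horse have: 2
  … (13 more, each ≤ 1)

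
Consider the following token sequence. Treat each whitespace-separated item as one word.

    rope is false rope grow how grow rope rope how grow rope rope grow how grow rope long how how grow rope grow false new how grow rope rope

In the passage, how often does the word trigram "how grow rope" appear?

5

Scanning the 27 overlapping trigram windows for "how grow rope":
  position 6–8: how grow rope
  position 10–12: how grow rope
  position 15–17: how grow rope
  position 20–22: how grow rope
  position 26–28: how grow rope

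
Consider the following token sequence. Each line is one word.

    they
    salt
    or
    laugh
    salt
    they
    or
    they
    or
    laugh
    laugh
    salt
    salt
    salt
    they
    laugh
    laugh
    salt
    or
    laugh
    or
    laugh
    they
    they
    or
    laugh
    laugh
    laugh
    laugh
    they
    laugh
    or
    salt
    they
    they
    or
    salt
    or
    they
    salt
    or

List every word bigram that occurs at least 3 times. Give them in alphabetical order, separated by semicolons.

laugh laugh; laugh salt; or laugh; salt or; salt they; they or

Bigram counts meeting the condition (at least 3 times):
  laugh laugh: 5
  laugh salt: 3
  or laugh: 5
  salt or: 4
  salt they: 3
  they or: 4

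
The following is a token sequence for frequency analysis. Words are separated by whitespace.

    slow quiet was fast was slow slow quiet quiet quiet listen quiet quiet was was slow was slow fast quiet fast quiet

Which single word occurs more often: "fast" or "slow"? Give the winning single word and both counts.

"fast": 3 occurrences
"slow": 5 occurrences

"slow" (5 vs 3)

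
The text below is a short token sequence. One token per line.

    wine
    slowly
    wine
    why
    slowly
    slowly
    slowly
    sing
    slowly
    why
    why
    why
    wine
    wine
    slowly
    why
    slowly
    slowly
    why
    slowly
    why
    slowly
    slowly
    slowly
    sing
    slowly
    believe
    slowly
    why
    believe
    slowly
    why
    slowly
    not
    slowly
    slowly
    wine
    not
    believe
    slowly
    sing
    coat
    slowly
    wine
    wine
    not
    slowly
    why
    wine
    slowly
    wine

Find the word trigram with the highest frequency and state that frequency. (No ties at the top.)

"slowly why slowly", 4 times

Trigram frequencies (highest first):
  slowly why slowly: 4
  why slowly slowly: 3
  wine slowly wine: 2
  slowly slowly slowly: 2
  slowly slowly sing: 2
  slowly sing slowly: 2
  … (33 more, each ≤ 2)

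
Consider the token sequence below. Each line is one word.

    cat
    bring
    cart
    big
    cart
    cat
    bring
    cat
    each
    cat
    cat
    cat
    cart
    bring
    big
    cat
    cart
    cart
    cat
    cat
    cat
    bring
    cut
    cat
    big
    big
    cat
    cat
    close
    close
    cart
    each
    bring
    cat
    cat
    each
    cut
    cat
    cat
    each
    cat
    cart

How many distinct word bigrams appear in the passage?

42 tokens → 41 bigram windows in total.
Repeated bigrams (each contributes count−1 duplicates):
  cat cat: 7
  cat bring: 3
  cat cart: 3
  cat each: 3
  big cat: 2
  bring cat: 2
  cart cat: 2
  cut cat: 2
  … (1 more repeated)
17 duplicate windows → 41 − 17 = 24 distinct.

24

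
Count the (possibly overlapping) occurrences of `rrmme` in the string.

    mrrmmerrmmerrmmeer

Sliding a length-5 window over the 18 characters (14 positions):
  position 2–6: rrmme
  position 7–11: rrmme
  position 12–16: rrmme

3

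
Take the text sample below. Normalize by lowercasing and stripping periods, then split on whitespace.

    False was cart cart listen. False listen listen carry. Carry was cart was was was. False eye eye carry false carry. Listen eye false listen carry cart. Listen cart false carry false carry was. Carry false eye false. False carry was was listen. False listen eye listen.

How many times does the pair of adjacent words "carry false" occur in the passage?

Scanning the 46 overlapping bigram windows for "carry false":
  position 19–20: carry false
  position 31–32: carry false
  position 35–36: carry false

3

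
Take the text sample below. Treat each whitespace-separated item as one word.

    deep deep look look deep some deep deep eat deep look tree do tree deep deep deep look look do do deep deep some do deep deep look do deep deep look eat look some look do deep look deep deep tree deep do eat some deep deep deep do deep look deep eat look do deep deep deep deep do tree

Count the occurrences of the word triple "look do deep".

Scanning the 60 overlapping trigram windows for "look do deep":
  position 28–30: look do deep
  position 36–38: look do deep
  position 55–57: look do deep

3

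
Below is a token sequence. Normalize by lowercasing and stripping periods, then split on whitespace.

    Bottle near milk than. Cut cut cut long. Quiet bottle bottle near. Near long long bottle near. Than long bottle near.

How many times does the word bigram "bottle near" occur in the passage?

4

Scanning the 20 overlapping bigram windows for "bottle near":
  position 1–2: bottle near
  position 11–12: bottle near
  position 16–17: bottle near
  position 20–21: bottle near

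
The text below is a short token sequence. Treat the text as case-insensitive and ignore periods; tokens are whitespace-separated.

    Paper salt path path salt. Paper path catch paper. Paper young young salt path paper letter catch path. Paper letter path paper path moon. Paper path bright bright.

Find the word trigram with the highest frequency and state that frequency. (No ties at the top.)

Trigram frequencies (highest first):
  path paper letter: 2
  paper salt path: 1
  salt path path: 1
  path path salt: 1
  path salt paper: 1
  salt paper path: 1
  … (19 more, each ≤ 1)

"path paper letter", 2 times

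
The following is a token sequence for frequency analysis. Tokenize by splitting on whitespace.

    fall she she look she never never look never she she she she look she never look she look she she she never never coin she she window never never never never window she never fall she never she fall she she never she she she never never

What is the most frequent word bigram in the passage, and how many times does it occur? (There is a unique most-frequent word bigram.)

"she she", 10 times

Bigram frequencies (highest first):
  she she: 10
  she never: 7
  never never: 6
  look she: 4
  fall she: 3
  she look: 3
  … (11 more, each ≤ 3)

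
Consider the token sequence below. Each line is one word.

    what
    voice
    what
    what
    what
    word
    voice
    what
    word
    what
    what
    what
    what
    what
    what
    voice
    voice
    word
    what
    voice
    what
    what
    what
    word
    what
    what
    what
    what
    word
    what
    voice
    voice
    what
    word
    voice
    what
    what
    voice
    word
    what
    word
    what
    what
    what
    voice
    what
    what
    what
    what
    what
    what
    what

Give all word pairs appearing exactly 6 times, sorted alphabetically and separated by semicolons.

Bigram counts meeting the condition (exactly 6 times):
  voice what: 6
  what voice: 6
  what word: 6
  word what: 6

voice what; what voice; what word; word what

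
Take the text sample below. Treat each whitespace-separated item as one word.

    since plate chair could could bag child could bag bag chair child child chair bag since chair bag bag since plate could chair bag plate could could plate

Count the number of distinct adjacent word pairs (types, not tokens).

28 tokens → 27 bigram windows in total.
Repeated bigrams (each contributes count−1 duplicates):
  chair bag: 3
  bag bag: 2
  bag since: 2
  could bag: 2
  could could: 2
  plate could: 2
  since plate: 2
8 duplicate windows → 27 − 8 = 19 distinct.

19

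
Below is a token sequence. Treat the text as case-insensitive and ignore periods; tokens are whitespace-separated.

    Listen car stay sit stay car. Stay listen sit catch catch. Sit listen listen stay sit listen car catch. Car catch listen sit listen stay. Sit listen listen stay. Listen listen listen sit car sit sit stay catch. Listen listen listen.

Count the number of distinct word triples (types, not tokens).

34

41 tokens → 39 trigram windows in total.
Repeated trigrams (each contributes count−1 duplicates):
  listen listen listen: 2
  listen listen stay: 2
  listen stay sit: 2
  sit listen listen: 2
  stay sit listen: 2
5 duplicate windows → 39 − 5 = 34 distinct.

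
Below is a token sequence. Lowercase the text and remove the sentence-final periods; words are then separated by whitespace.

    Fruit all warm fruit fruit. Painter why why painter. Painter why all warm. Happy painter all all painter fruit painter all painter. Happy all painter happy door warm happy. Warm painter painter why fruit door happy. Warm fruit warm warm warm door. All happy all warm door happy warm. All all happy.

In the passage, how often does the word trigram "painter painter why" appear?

2

Scanning the 50 overlapping trigram windows for "painter painter why":
  position 9–11: painter painter why
  position 31–33: painter painter why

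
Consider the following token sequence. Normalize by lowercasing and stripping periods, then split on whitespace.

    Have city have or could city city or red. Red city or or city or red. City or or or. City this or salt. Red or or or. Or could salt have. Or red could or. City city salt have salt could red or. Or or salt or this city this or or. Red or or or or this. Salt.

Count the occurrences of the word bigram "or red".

Scanning the 59 overlapping bigram windows for "or red":
  position 8–9: or red
  position 15–16: or red
  position 33–34: or red
  position 53–54: or red

4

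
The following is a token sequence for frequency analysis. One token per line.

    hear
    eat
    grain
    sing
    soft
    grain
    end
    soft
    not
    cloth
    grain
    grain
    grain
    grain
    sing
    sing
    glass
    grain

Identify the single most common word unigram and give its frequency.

Unigram frequencies (highest first):
  grain: 7
  sing: 3
  soft: 2
  hear: 1
  eat: 1
  end: 1
  … (3 more, each ≤ 1)

"grain", 7 times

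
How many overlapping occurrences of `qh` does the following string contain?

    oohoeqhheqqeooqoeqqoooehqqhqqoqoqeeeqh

3

Sliding a length-2 window over the 38 characters (37 positions):
  position 6–7: qh
  position 26–27: qh
  position 37–38: qh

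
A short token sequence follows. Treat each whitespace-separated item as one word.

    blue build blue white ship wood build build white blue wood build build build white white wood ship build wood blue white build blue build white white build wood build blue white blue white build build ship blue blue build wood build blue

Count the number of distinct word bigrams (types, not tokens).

43 tokens → 42 bigram windows in total.
Repeated bigrams (each contributes count−1 duplicates):
  blue white: 4
  build blue: 4
  build build: 4
  wood build: 4
  blue build: 3
  build white: 3
  build wood: 3
  white build: 3
  … (2 more repeated)
22 duplicate windows → 42 − 22 = 20 distinct.

20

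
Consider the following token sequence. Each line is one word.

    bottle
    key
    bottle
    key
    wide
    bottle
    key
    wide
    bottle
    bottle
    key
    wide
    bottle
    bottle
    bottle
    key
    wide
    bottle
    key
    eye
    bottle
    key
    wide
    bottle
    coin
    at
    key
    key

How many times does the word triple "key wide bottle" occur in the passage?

5

Scanning the 26 overlapping trigram windows for "key wide bottle":
  position 4–6: key wide bottle
  position 7–9: key wide bottle
  position 11–13: key wide bottle
  position 16–18: key wide bottle
  position 22–24: key wide bottle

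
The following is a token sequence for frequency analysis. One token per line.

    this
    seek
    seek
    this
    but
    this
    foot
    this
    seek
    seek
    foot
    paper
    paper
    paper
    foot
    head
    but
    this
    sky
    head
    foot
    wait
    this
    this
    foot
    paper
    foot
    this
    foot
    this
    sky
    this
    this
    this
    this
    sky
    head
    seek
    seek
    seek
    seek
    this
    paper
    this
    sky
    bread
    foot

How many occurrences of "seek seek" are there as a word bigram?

5

Scanning the 46 overlapping bigram windows for "seek seek":
  position 2–3: seek seek
  position 9–10: seek seek
  position 38–39: seek seek
  position 39–40: seek seek
  position 40–41: seek seek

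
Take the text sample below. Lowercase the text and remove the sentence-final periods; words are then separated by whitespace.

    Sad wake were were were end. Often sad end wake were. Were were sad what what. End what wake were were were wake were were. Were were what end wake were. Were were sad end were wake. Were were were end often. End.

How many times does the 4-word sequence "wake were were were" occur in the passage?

6

Scanning the 40 overlapping 4-gram windows for "wake were were were":
  position 2–5: wake were were were
  position 10–13: wake were were were
  position 19–22: wake were were were
  position 23–26: wake were were were
  position 30–33: wake were were were
  position 37–40: wake were were were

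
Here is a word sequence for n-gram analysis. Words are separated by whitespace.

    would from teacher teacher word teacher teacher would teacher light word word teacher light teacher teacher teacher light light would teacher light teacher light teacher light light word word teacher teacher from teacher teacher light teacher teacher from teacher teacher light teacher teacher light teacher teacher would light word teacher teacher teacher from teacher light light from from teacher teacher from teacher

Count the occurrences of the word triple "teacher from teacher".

4

Scanning the 60 overlapping trigram windows for "teacher from teacher":
  position 31–33: teacher from teacher
  position 37–39: teacher from teacher
  position 52–54: teacher from teacher
  position 60–62: teacher from teacher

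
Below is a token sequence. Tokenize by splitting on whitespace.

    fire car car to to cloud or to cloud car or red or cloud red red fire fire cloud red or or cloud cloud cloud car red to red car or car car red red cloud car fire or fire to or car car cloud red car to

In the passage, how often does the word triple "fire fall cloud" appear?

0

Scanning the 46 overlapping trigram windows for "fire fall cloud":
  (none found)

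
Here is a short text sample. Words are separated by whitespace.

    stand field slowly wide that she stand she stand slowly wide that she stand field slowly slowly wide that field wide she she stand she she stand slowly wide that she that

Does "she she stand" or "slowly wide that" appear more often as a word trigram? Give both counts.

"she she stand": 2 occurrences
"slowly wide that": 4 occurrences

"slowly wide that" (4 vs 2)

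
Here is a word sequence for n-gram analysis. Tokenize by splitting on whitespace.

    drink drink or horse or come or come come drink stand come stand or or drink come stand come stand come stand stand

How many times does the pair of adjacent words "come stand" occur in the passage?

Scanning the 22 overlapping bigram windows for "come stand":
  position 12–13: come stand
  position 17–18: come stand
  position 19–20: come stand
  position 21–22: come stand

4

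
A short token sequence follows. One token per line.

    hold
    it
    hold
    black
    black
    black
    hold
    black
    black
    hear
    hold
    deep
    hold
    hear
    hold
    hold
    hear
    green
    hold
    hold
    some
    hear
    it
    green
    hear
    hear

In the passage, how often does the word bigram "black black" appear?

Scanning the 25 overlapping bigram windows for "black black":
  position 4–5: black black
  position 5–6: black black
  position 8–9: black black

3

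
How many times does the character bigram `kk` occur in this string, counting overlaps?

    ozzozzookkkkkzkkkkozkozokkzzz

Sliding a length-2 window over the 29 characters (28 positions):
  position 9–10: kk
  position 10–11: kk
  position 11–12: kk
  position 12–13: kk
  position 15–16: kk
  position 16–17: kk
  position 17–18: kk
  position 25–26: kk

8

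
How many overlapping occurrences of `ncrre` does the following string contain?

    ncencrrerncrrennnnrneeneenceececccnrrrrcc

2

Sliding a length-5 window over the 41 characters (37 positions):
  position 4–8: ncrre
  position 10–14: ncrre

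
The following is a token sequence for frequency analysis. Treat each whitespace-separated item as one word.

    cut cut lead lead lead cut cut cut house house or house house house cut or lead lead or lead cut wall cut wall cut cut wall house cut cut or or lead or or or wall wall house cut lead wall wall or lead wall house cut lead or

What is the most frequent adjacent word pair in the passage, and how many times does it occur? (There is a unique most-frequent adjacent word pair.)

Bigram frequencies (highest first):
  cut cut: 5
  house cut: 4
  or lead: 4
  cut lead: 3
  lead lead: 3
  house house: 3
  … (14 more, each ≤ 3)

"cut cut", 5 times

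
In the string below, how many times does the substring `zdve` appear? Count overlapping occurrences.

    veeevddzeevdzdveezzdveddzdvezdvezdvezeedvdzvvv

5

Sliding a length-4 window over the 46 characters (43 positions):
  position 13–16: zdve
  position 19–22: zdve
  position 25–28: zdve
  position 29–32: zdve
  position 33–36: zdve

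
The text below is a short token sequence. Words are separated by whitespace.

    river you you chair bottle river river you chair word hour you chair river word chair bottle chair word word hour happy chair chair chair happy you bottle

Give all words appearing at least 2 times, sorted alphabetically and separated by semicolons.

Unigram counts meeting the condition (at least 2 times):
  bottle: 3
  chair: 8
  happy: 2
  hour: 2
  river: 4
  word: 4
  you: 5

bottle; chair; happy; hour; river; word; you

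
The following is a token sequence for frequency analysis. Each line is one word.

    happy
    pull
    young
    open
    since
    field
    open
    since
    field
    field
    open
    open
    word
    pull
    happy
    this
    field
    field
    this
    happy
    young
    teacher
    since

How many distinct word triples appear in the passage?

20

23 tokens → 21 trigram windows in total.
Repeated trigrams (each contributes count−1 duplicates):
  open since field: 2
1 duplicate windows → 21 − 1 = 20 distinct.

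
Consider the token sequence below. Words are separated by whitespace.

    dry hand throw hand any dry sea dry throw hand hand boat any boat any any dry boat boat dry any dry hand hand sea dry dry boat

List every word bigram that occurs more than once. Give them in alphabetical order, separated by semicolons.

Bigram counts meeting the condition (more than once):
  any dry: 3
  boat any: 2
  dry boat: 2
  dry hand: 2
  hand hand: 2
  sea dry: 2
  throw hand: 2

any dry; boat any; dry boat; dry hand; hand hand; sea dry; throw hand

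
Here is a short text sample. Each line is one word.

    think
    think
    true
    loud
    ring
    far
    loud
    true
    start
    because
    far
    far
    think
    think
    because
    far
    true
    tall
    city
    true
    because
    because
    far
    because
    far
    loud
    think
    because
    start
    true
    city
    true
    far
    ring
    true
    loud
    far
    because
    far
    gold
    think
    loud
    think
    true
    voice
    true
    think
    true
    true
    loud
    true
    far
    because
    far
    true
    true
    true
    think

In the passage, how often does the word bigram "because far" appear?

6

Scanning the 57 overlapping bigram windows for "because far":
  position 10–11: because far
  position 15–16: because far
  position 22–23: because far
  position 24–25: because far
  position 38–39: because far
  position 53–54: because far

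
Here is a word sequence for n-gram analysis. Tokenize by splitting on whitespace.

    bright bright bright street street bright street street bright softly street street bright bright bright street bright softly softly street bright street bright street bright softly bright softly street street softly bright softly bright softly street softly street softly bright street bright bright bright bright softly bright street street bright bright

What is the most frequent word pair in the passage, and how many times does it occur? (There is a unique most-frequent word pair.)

"street bright", 9 times

Bigram frequencies (highest first):
  street bright: 9
  bright bright: 8
  bright street: 7
  bright softly: 7
  street street: 5
  softly street: 5
  … (3 more, each ≤ 5)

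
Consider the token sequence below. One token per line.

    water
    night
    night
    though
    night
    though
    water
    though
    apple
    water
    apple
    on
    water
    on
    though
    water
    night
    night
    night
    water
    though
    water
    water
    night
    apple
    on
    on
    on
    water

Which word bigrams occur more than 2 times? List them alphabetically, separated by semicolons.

night night; though water; water night

Bigram counts meeting the condition (more than 2 times):
  night night: 3
  though water: 3
  water night: 3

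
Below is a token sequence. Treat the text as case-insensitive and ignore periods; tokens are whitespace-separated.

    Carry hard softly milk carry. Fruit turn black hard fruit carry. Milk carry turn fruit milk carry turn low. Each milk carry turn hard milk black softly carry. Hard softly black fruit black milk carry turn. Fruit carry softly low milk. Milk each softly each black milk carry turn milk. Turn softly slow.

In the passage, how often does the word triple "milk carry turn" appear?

5

Scanning the 51 overlapping trigram windows for "milk carry turn":
  position 12–14: milk carry turn
  position 16–18: milk carry turn
  position 21–23: milk carry turn
  position 34–36: milk carry turn
  position 47–49: milk carry turn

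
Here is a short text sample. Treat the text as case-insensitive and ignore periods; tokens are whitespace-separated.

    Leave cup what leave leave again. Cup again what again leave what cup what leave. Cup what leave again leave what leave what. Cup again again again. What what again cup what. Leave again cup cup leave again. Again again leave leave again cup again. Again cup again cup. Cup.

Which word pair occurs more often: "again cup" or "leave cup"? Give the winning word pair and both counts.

"again cup": 6 occurrences
"leave cup": 2 occurrences

"again cup" (6 vs 2)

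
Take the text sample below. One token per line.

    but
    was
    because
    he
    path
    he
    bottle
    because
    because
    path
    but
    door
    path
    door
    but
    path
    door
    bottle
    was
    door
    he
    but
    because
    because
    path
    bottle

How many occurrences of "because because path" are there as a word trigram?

2

Scanning the 24 overlapping trigram windows for "because because path":
  position 8–10: because because path
  position 23–25: because because path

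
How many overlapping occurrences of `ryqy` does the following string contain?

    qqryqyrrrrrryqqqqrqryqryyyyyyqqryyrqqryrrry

1

Sliding a length-4 window over the 43 characters (40 positions):
  position 3–6: ryqy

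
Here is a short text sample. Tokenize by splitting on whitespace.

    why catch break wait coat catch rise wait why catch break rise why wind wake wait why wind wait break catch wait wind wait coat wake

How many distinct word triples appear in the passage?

23

26 tokens → 24 trigram windows in total.
Repeated trigrams (each contributes count−1 duplicates):
  why catch break: 2
1 duplicate windows → 24 − 1 = 23 distinct.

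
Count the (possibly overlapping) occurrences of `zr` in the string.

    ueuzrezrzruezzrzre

Sliding a length-2 window over the 18 characters (17 positions):
  position 4–5: zr
  position 7–8: zr
  position 9–10: zr
  position 14–15: zr
  position 16–17: zr

5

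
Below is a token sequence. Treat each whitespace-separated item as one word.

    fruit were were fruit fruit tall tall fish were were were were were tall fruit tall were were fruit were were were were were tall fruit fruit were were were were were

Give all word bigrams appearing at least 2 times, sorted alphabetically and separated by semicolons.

Bigram counts meeting the condition (at least 2 times):
  fruit fruit: 2
  fruit tall: 2
  fruit were: 3
  tall fruit: 2
  were fruit: 2
  were tall: 2
  were were: 14

fruit fruit; fruit tall; fruit were; tall fruit; were fruit; were tall; were were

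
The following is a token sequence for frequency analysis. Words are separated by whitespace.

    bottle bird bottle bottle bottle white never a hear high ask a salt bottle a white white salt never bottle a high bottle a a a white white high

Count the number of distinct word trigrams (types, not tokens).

29 tokens → 27 trigram windows in total.
Repeated trigrams (each contributes count−1 duplicates):
  a white white: 2
1 duplicate windows → 27 − 1 = 26 distinct.

26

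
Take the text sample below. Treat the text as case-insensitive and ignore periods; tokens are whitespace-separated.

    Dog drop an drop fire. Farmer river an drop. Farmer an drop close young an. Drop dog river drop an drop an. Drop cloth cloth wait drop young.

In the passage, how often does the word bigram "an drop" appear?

Scanning the 27 overlapping bigram windows for "an drop":
  position 3–4: an drop
  position 8–9: an drop
  position 11–12: an drop
  position 15–16: an drop
  position 20–21: an drop
  position 22–23: an drop

6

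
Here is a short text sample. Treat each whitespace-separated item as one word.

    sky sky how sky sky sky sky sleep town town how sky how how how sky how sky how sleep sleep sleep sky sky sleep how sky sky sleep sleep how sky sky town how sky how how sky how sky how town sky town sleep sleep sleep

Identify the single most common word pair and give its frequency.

"how sky", 9 times

Bigram frequencies (highest first):
  how sky: 9
  sky sky: 7
  sky how: 7
  sleep sleep: 5
  sky sleep: 3
  how how: 3
  … (10 more, each ≤ 2)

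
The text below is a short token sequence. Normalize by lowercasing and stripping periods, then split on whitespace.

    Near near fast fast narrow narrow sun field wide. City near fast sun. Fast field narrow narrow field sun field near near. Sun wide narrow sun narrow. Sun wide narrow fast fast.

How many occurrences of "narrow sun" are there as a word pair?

Scanning the 31 overlapping bigram windows for "narrow sun":
  position 6–7: narrow sun
  position 25–26: narrow sun
  position 27–28: narrow sun

3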